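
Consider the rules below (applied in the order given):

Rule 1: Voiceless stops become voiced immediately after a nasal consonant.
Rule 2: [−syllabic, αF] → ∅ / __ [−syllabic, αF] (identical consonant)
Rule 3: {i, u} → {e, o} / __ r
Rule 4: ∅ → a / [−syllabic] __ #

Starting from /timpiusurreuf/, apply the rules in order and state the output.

Rule 1 (post-nasal voicing): /p/ is a voiceless stop immediately after the nasal /m/, so it voices to [b]. /timpiusurreuf/ → timbiusurreuf.
Rule 2 (degemination): /rr/ is a geminate; the first /r/ deletes. /timbiusurreuf/ → timbiusureuf.
Rule 3 (pre-rhotic lowering): /u/ is a high vowel immediately before /r/, so it lowers to [o]. /timbiusureuf/ → timbiusoreuf.
Rule 4 (final a-epenthesis): the form ends in the consonant /f/, so [a] is inserted word-finally. /timbiusoreuf/ → timbiusoreufa.

timbiusoreufa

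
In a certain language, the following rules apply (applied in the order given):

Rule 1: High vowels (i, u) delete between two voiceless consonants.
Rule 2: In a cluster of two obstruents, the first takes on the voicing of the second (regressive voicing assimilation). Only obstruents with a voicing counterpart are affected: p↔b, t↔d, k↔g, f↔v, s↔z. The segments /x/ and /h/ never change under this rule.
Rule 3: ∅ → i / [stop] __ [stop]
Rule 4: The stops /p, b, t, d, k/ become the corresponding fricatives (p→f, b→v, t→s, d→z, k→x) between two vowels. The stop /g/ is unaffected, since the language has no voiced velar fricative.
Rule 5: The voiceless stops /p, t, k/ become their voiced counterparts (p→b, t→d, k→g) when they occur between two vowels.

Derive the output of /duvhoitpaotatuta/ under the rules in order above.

Rule 1 (high vowel syncope): /u/ is a high vowel flanked by voiceless consonants /t/ and /t/, so it deletes. /duvhoitpaotatuta/ → duvhoitpaotatta.
Rule 2 (regressive voicing assimilation): /v/ precedes the voiceless obstruent /h/, so it devoices to [f] by assimilation. /duvhoitpaotatta/ → dufhoitpaotatta.
Rule 3 (stop-cluster i-epenthesis): /t/ and /p/ form a stop–stop cluster, so [i] is inserted between them. /t/ and /t/ form a stop–stop cluster, so [i] is inserted between them. /dufhoitpaotatta/ → dufhoitipaotatita.
Rule 4 (intervocalic spirantization): /t/ is a stop between vowels /i/ and /i/, so it spirantizes to the fricative [s]. /p/ is a stop between vowels /i/ and /a/, so it spirantizes to the fricative [f]. /t/ is a stop between vowels /o/ and /a/, so it spirantizes to the fricative [s]. /t/ is a stop between vowels /a/ and /i/, so it spirantizes to the fricative [s]. /t/ is a stop between vowels /i/ and /a/, so it spirantizes to the fricative [s]. /dufhoitipaotatita/ → dufhoisifaosasisa.
Rule 5 (intervocalic voicing): no segment meets the environment; /dufhoisifaosasisa/ is unchanged.

dufhoisifaosasisa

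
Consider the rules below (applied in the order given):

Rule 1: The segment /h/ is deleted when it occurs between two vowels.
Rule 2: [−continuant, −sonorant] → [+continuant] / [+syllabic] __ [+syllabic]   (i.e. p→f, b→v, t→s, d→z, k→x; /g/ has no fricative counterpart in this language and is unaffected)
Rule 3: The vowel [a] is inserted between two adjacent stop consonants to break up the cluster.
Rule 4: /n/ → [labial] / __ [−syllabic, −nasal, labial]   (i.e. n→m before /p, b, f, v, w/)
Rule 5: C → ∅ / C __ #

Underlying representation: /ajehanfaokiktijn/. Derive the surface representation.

ajeamfaoxikatij

Rule 1 (intervocalic h-deletion): /h/ occurs between vowels /e/ and /a/, so it deletes. /ajehanfaokiktijn/ → ajeanfaokiktijn.
Rule 2 (intervocalic spirantization): /k/ is a stop between vowels /o/ and /i/, so it spirantizes to the fricative [x]. /ajeanfaokiktijn/ → ajeanfaoxiktijn.
Rule 3 (stop-cluster a-epenthesis): /k/ and /t/ form a stop–stop cluster, so [a] is inserted between them. /ajeanfaoxiktijn/ → ajeanfaoxikatijn.
Rule 4 (nasal place assimilation): /n/ precedes the labial consonant /f/, so it assimilates in place to [m]. /ajeanfaoxikatijn/ → ajeamfaoxikatijn.
Rule 5 (final cluster simplification): /n/ is the second consonant of a word-final cluster /jn/, so it deletes. /ajeamfaoxikatijn/ → ajeamfaoxikatij.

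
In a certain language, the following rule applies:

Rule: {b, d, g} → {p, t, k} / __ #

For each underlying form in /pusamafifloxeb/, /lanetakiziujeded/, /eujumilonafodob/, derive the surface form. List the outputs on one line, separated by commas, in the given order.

/pusamafifloxeb/: /b/ is a voiced stop in word-final position, so it devoices to [p]. → [pusamafifloxep].
/lanetakiziujeded/: /d/ is a voiced stop in word-final position, so it devoices to [t]. → [lanetakiziujedet].
/eujumilonafodob/: /b/ is a voiced stop in word-final position, so it devoices to [p]. → [eujumilonafodop].

pusamafifloxep, lanetakiziujedet, eujumilonafodop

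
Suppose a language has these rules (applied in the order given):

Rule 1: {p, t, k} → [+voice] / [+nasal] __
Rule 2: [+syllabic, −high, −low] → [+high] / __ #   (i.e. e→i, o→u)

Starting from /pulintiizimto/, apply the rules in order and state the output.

Rule 1 (post-nasal voicing): /t/ is a voiceless stop immediately after the nasal /n/, so it voices to [d]. /t/ is a voiceless stop immediately after the nasal /m/, so it voices to [d]. /pulintiizimto/ → pulindiizimdo.
Rule 2 (final vowel raising): /o/ is a mid vowel in word-final position, so it raises to [u]. /pulindiizimdo/ → pulindiizimdu.

pulindiizimdu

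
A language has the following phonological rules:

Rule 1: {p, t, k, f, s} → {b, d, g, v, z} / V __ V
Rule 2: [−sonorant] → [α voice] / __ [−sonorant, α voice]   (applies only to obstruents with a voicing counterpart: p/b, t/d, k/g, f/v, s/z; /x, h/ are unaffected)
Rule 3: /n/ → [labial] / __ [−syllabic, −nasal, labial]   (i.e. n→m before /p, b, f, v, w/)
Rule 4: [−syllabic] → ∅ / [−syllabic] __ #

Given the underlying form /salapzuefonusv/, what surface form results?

Rule 1 (intervocalic voicing): /f/ is a voiceless obstruent between vowels /e/ and /o/, so it voices to [v]. /salapzuefonusv/ → salapzuevonusv.
Rule 2 (regressive voicing assimilation): /p/ precedes the voiced obstruent /z/, so it voices to [b] by assimilation. /s/ precedes the voiced obstruent /v/, so it voices to [z] by assimilation. /salapzuevonusv/ → salabzuevonuzv.
Rule 3 (nasal place assimilation): no segment meets the environment; /salabzuevonuzv/ is unchanged.
Rule 4 (final cluster simplification): /v/ is the second consonant of a word-final cluster /zv/, so it deletes. /salabzuevonuzv/ → salabzuevonuz.

salabzuevonuz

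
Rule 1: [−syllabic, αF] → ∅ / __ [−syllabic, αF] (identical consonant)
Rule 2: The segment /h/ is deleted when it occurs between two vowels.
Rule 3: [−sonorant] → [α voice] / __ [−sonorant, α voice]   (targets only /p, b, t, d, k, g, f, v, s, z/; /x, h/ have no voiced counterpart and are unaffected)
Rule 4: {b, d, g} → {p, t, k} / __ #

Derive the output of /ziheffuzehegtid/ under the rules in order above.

ziefuzeektit

Rule 1 (degemination): /ff/ is a geminate; the first /f/ deletes. /ziheffuzehegtid/ → zihefuzehegtid.
Rule 2 (intervocalic h-deletion): /h/ occurs between vowels /i/ and /e/, so it deletes. /h/ occurs between vowels /e/ and /e/, so it deletes. /zihefuzehegtid/ → ziefuzeegtid.
Rule 3 (regressive voicing assimilation): /g/ precedes the voiceless obstruent /t/, so it devoices to [k] by assimilation. /ziefuzeegtid/ → ziefuzeektid.
Rule 4 (final devoicing): /d/ is a voiced stop in word-final position, so it devoices to [t]. /ziefuzeektid/ → ziefuzeektit.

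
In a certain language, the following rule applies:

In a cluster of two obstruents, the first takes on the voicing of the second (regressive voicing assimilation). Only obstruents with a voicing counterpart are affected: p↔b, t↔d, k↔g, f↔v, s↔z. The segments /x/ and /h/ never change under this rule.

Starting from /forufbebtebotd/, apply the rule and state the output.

foruvbeptebodd

/f/ precedes the voiced obstruent /b/, so it voices to [v] by assimilation.
/b/ precedes the voiceless obstruent /t/, so it devoices to [p] by assimilation.
/t/ precedes the voiced obstruent /d/, so it voices to [d] by assimilation.
The other instances of /f/, /b/, /t/, /d/ do not occur in the required environment and remain unchanged.
Surface form: [foruvbeptebodd].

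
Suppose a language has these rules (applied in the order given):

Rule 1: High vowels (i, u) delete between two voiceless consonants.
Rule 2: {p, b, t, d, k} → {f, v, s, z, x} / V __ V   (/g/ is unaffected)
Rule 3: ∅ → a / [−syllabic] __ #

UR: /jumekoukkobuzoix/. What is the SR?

jumexoukkovuzoixa

Rule 1 (high vowel syncope): no segment meets the environment; /jumekoukkobuzoix/ is unchanged.
Rule 2 (intervocalic spirantization): /k/ is a stop between vowels /e/ and /o/, so it spirantizes to the fricative [x]. /b/ is a stop between vowels /o/ and /u/, so it spirantizes to the fricative [v]. /jumekoukkobuzoix/ → jumexoukkovuzoix.
Rule 3 (final a-epenthesis): the form ends in the consonant /x/, so [a] is inserted word-finally. /jumexoukkovuzoix/ → jumexoukkovuzoixa.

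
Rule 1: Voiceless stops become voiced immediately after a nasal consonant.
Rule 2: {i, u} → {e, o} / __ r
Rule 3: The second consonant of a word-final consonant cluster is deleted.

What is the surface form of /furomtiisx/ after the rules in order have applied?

Rule 1 (post-nasal voicing): /t/ is a voiceless stop immediately after the nasal /m/, so it voices to [d]. /furomtiisx/ → furomdiisx.
Rule 2 (pre-rhotic lowering): /u/ is a high vowel immediately before /r/, so it lowers to [o]. /furomdiisx/ → foromdiisx.
Rule 3 (final cluster simplification): /x/ is the second consonant of a word-final cluster /sx/, so it deletes. /foromdiisx/ → foromdiis.

foromdiis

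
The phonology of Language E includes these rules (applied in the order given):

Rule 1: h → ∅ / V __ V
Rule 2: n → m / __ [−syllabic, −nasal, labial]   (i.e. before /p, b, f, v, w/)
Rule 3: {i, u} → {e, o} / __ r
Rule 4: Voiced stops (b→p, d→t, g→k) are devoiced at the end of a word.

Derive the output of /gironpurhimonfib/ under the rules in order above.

Rule 1 (intervocalic h-deletion): no segment meets the environment; /gironpurhimonfib/ is unchanged.
Rule 2 (nasal place assimilation): /n/ precedes the labial consonant /p/, so it assimilates in place to [m]. /n/ precedes the labial consonant /f/, so it assimilates in place to [m]. /gironpurhimonfib/ → girompurhimomfib.
Rule 3 (pre-rhotic lowering): /i/ is a high vowel immediately before /r/, so it lowers to [e]. /u/ is a high vowel immediately before /r/, so it lowers to [o]. /girompurhimomfib/ → geromporhimomfib.
Rule 4 (final devoicing): /b/ is a voiced stop in word-final position, so it devoices to [p]. /geromporhimomfib/ → geromporhimomfip.

geromporhimomfip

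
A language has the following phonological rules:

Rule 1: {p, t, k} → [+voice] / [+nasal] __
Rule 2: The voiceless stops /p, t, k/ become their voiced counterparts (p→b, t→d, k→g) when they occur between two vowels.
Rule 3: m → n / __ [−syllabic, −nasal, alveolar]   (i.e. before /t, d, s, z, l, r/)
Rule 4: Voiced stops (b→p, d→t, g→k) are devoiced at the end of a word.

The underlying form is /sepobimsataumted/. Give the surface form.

sebobinsadaundet

Rule 1 (post-nasal voicing): /t/ is a voiceless stop immediately after the nasal /m/, so it voices to [d]. /sepobimsataumted/ → sepobimsataumded.
Rule 2 (intervocalic voicing): /p/ is a voiceless stop between vowels /e/ and /o/, so it voices to [b]. /t/ is a voiceless stop between vowels /a/ and /a/, so it voices to [d]. /sepobimsataumded/ → sebobimsadaumded.
Rule 3 (nasal place assimilation): /m/ precedes the alveolar consonant /s/, so it assimilates in place to [n]. /m/ precedes the alveolar consonant /d/, so it assimilates in place to [n]. /sebobimsadaumded/ → sebobinsadaunded.
Rule 4 (final devoicing): /d/ is a voiced stop in word-final position, so it devoices to [t]. /sebobinsadaunded/ → sebobinsadaundet.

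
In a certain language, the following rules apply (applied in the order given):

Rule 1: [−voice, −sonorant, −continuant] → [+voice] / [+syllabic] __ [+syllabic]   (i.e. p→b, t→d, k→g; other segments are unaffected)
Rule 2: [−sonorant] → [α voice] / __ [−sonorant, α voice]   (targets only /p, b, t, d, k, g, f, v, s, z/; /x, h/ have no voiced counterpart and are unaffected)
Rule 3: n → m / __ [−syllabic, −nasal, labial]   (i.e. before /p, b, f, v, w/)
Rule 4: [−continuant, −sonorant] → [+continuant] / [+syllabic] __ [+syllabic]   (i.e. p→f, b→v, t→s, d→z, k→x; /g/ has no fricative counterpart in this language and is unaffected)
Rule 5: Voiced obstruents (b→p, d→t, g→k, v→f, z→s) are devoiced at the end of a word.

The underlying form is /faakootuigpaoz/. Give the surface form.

Rule 1 (intervocalic voicing): /k/ is a voiceless stop between vowels /a/ and /o/, so it voices to [g]. /t/ is a voiceless stop between vowels /o/ and /u/, so it voices to [d]. /faakootuigpaoz/ → faagooduigpaoz.
Rule 2 (regressive voicing assimilation): /g/ precedes the voiceless obstruent /p/, so it devoices to [k] by assimilation. /faagooduigpaoz/ → faagooduikpaoz.
Rule 3 (nasal place assimilation): no segment meets the environment; /faagooduikpaoz/ is unchanged.
Rule 4 (intervocalic spirantization): /d/ is a stop between vowels /o/ and /u/, so it spirantizes to the fricative [z]. /faagooduikpaoz/ → faagoozuikpaoz.
Rule 5 (final devoicing): /z/ is a voiced obstruent in word-final position, so it devoices to [s]. /faagoozuikpaoz/ → faagoozuikpaos.

faagoozuikpaos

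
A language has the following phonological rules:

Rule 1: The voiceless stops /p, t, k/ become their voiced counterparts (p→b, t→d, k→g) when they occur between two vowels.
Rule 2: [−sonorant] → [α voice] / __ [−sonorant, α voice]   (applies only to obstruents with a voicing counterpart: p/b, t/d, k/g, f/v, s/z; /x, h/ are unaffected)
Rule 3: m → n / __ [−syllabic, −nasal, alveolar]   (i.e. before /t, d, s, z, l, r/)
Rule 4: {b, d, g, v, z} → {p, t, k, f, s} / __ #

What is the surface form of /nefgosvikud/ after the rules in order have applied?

nevgozvigut

Rule 1 (intervocalic voicing): /k/ is a voiceless stop between vowels /i/ and /u/, so it voices to [g]. /nefgosvikud/ → nefgosvigud.
Rule 2 (regressive voicing assimilation): /f/ precedes the voiced obstruent /g/, so it voices to [v] by assimilation. /s/ precedes the voiced obstruent /v/, so it voices to [z] by assimilation. /nefgosvigud/ → nevgozvigud.
Rule 3 (nasal place assimilation): no segment meets the environment; /nevgozvigud/ is unchanged.
Rule 4 (final devoicing): /d/ is a voiced obstruent in word-final position, so it devoices to [t]. /nevgozvigud/ → nevgozvigut.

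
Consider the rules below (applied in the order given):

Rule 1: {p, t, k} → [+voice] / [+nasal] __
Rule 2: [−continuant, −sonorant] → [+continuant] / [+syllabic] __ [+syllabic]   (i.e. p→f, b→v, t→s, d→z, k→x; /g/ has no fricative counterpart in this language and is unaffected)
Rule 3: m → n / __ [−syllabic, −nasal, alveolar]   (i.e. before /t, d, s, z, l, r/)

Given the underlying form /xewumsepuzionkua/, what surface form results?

Rule 1 (post-nasal voicing): /k/ is a voiceless stop immediately after the nasal /n/, so it voices to [g]. /xewumsepuzionkua/ → xewumsepuziongua.
Rule 2 (intervocalic spirantization): /p/ is a stop between vowels /e/ and /u/, so it spirantizes to the fricative [f]. /xewumsepuziongua/ → xewumsefuziongua.
Rule 3 (nasal place assimilation): /m/ precedes the alveolar consonant /s/, so it assimilates in place to [n]. /xewumsefuziongua/ → xewunsefuziongua.

xewunsefuziongua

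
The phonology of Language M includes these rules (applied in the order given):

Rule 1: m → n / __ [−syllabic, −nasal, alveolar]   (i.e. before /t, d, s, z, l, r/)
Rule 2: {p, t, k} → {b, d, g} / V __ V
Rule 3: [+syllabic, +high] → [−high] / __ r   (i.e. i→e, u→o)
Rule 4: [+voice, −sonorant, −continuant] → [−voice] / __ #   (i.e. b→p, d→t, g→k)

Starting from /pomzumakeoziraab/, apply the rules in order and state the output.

Rule 1 (nasal place assimilation): /m/ precedes the alveolar consonant /z/, so it assimilates in place to [n]. /pomzumakeoziraab/ → ponzumakeoziraab.
Rule 2 (intervocalic voicing): /k/ is a voiceless stop between vowels /a/ and /e/, so it voices to [g]. /ponzumakeoziraab/ → ponzumageoziraab.
Rule 3 (pre-rhotic lowering): /i/ is a high vowel immediately before /r/, so it lowers to [e]. /ponzumageoziraab/ → ponzumageozeraab.
Rule 4 (final devoicing): /b/ is a voiced stop in word-final position, so it devoices to [p]. /ponzumageozeraab/ → ponzumageozeraap.

ponzumageozeraap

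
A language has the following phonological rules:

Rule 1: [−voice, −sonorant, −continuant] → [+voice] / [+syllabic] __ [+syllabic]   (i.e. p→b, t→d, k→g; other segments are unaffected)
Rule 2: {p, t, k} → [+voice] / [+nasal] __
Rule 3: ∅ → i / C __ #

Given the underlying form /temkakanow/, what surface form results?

Rule 1 (intervocalic voicing): /k/ is a voiceless stop between vowels /a/ and /a/, so it voices to [g]. /temkakanow/ → temkaganow.
Rule 2 (post-nasal voicing): /k/ is a voiceless stop immediately after the nasal /m/, so it voices to [g]. /temkaganow/ → temgaganow.
Rule 3 (final i-epenthesis): the form ends in the consonant /w/, so [i] is inserted word-finally. /temgaganow/ → temgaganowi.

temgaganowi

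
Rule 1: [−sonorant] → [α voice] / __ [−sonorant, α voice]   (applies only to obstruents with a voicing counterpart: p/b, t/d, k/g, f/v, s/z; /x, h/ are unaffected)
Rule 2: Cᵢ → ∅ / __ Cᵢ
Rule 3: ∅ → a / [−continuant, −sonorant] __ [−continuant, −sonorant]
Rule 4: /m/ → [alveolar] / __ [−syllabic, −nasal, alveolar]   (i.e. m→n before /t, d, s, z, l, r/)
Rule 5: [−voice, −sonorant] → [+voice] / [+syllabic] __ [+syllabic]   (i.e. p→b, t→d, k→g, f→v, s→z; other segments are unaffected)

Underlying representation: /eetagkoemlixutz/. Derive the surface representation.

eedagoenlixudz

Rule 1 (regressive voicing assimilation): /g/ precedes the voiceless obstruent /k/, so it devoices to [k] by assimilation. /t/ precedes the voiced obstruent /z/, so it voices to [d] by assimilation. /eetagkoemlixutz/ → eetakkoemlixudz.
Rule 2 (degemination): /kk/ is a geminate; the first /k/ deletes. /eetakkoemlixudz/ → eetakoemlixudz.
Rule 3 (stop-cluster a-epenthesis): no segment meets the environment; /eetakoemlixudz/ is unchanged.
Rule 4 (nasal place assimilation): /m/ precedes the alveolar consonant /l/, so it assimilates in place to [n]. /eetakoemlixudz/ → eetakoenlixudz.
Rule 5 (intervocalic voicing): /t/ is a voiceless obstruent between vowels /e/ and /a/, so it voices to [d]. /k/ is a voiceless obstruent between vowels /a/ and /o/, so it voices to [g]. /eetakoenlixudz/ → eedagoenlixudz.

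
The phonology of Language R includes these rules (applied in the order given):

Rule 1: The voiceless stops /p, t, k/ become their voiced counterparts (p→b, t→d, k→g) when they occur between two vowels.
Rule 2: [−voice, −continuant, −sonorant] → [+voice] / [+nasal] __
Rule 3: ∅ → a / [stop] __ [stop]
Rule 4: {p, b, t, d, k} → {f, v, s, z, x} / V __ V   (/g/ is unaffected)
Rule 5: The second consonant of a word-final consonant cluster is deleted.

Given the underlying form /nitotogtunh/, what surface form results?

Rule 1 (intervocalic voicing): /t/ is a voiceless stop between vowels /i/ and /o/, so it voices to [d]. /t/ is a voiceless stop between vowels /o/ and /o/, so it voices to [d]. /nitotogtunh/ → nidodogtunh.
Rule 2 (post-nasal voicing): no segment meets the environment; /nidodogtunh/ is unchanged.
Rule 3 (stop-cluster a-epenthesis): /g/ and /t/ form a stop–stop cluster, so [a] is inserted between them. /nidodogtunh/ → nidodogatunh.
Rule 4 (intervocalic spirantization): /d/ is a stop between vowels /i/ and /o/, so it spirantizes to the fricative [z]. /d/ is a stop between vowels /o/ and /o/, so it spirantizes to the fricative [z]. /t/ is a stop between vowels /a/ and /u/, so it spirantizes to the fricative [s]. /nidodogatunh/ → nizozogasunh.
Rule 5 (final cluster simplification): /h/ is the second consonant of a word-final cluster /nh/, so it deletes. /nizozogasunh/ → nizozogasun.

nizozogasun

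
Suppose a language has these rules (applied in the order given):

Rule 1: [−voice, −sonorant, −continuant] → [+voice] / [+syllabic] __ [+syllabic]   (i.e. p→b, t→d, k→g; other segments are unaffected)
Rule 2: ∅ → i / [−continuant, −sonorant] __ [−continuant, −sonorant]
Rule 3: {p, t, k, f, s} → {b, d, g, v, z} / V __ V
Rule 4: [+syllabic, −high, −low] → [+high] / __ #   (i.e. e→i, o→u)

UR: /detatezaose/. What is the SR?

dedadezaozi

Rule 1 (intervocalic voicing): /t/ is a voiceless stop between vowels /e/ and /a/, so it voices to [d]. /t/ is a voiceless stop between vowels /a/ and /e/, so it voices to [d]. /detatezaose/ → dedadezaose.
Rule 2 (stop-cluster i-epenthesis): no segment meets the environment; /dedadezaose/ is unchanged.
Rule 3 (intervocalic voicing): /s/ is a voiceless obstruent between vowels /o/ and /e/, so it voices to [z]. /dedadezaose/ → dedadezaoze.
Rule 4 (final vowel raising): /e/ is a mid vowel in word-final position, so it raises to [i]. /dedadezaoze/ → dedadezaozi.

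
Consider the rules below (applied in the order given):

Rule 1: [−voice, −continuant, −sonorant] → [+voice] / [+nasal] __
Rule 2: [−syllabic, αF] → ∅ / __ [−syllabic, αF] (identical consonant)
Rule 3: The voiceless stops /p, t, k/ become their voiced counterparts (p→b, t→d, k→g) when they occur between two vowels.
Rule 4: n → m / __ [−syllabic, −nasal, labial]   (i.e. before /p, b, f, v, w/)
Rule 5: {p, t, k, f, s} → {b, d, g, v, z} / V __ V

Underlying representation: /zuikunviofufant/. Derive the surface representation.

zuigumviovuvand

Rule 1 (post-nasal voicing): /t/ is a voiceless stop immediately after the nasal /n/, so it voices to [d]. /zuikunviofufant/ → zuikunviofufand.
Rule 2 (degemination): no segment meets the environment; /zuikunviofufand/ is unchanged.
Rule 3 (intervocalic voicing): /k/ is a voiceless stop between vowels /i/ and /u/, so it voices to [g]. /zuikunviofufand/ → zuigunviofufand.
Rule 4 (nasal place assimilation): /n/ precedes the labial consonant /v/, so it assimilates in place to [m]. /zuigunviofufand/ → zuigumviofufand.
Rule 5 (intervocalic voicing): /f/ is a voiceless obstruent between vowels /o/ and /u/, so it voices to [v]. /f/ is a voiceless obstruent between vowels /u/ and /a/, so it voices to [v]. /zuigumviofufand/ → zuigumviovuvand.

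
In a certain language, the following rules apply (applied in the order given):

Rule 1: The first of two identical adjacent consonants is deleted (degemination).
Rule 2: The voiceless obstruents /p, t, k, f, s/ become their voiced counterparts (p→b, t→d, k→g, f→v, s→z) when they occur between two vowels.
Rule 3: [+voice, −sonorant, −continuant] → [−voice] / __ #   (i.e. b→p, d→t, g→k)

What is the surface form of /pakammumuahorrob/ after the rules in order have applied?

pagamumuahorop

Rule 1 (degemination): /mm/ is a geminate; the first /m/ deletes. /rr/ is a geminate; the first /r/ deletes. /pakammumuahorrob/ → pakamumuahorob.
Rule 2 (intervocalic voicing): /k/ is a voiceless obstruent between vowels /a/ and /a/, so it voices to [g]. /pakamumuahorob/ → pagamumuahorob.
Rule 3 (final devoicing): /b/ is a voiced stop in word-final position, so it devoices to [p]. /pagamumuahorob/ → pagamumuahorop.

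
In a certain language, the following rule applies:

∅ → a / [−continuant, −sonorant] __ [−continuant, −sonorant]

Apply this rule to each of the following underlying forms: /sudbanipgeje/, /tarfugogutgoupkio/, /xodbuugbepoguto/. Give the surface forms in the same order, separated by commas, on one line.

sudabanipageje, tarfugogutagoupakio, xodabuugabepoguto

/sudbanipgeje/: /d/ and /b/ form a stop–stop cluster, so [a] is inserted between them. /p/ and /g/ form a stop–stop cluster, so [a] is inserted between them. → [sudabanipageje].
/tarfugogutgoupkio/: /t/ and /g/ form a stop–stop cluster, so [a] is inserted between them. /p/ and /k/ form a stop–stop cluster, so [a] is inserted between them. → [tarfugogutagoupakio].
/xodbuugbepoguto/: /d/ and /b/ form a stop–stop cluster, so [a] is inserted between them. /g/ and /b/ form a stop–stop cluster, so [a] is inserted between them. → [xodabuugabepoguto].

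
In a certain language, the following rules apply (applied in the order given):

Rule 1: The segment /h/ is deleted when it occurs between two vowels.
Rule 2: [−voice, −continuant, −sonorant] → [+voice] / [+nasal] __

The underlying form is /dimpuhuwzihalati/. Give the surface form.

dimbuuwzialati

Rule 1 (intervocalic h-deletion): /h/ occurs between vowels /u/ and /u/, so it deletes. /h/ occurs between vowels /i/ and /a/, so it deletes. /dimpuhuwzihalati/ → dimpuuwzialati.
Rule 2 (post-nasal voicing): /p/ is a voiceless stop immediately after the nasal /m/, so it voices to [b]. /dimpuuwzialati/ → dimbuuwzialati.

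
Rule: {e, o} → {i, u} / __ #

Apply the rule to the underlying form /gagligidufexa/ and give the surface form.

No segment of /gagligidufexa/ meets the structural description of the rule, so the form surfaces unchanged.

gagligidufexa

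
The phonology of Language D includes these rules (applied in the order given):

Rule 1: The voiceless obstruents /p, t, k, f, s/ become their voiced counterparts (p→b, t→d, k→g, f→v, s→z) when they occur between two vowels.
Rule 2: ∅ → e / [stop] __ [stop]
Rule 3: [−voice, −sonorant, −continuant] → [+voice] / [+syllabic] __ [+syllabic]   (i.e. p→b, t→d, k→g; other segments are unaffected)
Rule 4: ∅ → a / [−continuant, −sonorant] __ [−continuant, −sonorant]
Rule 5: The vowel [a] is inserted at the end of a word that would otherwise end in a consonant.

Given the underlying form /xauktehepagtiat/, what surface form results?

xaugedehebagediata

Rule 1 (intervocalic voicing): /p/ is a voiceless obstruent between vowels /e/ and /a/, so it voices to [b]. /xauktehepagtiat/ → xauktehebagtiat.
Rule 2 (stop-cluster e-epenthesis): /k/ and /t/ form a stop–stop cluster, so [e] is inserted between them. /g/ and /t/ form a stop–stop cluster, so [e] is inserted between them. /xauktehebagtiat/ → xauketehebagetiat.
Rule 3 (intervocalic voicing): /k/ is a voiceless stop between vowels /u/ and /e/, so it voices to [g]. /t/ is a voiceless stop between vowels /e/ and /e/, so it voices to [d]. /t/ is a voiceless stop between vowels /e/ and /i/, so it voices to [d]. /xauketehebagetiat/ → xaugedehebagediat.
Rule 4 (stop-cluster a-epenthesis): no segment meets the environment; /xaugedehebagediat/ is unchanged.
Rule 5 (final a-epenthesis): the form ends in the consonant /t/, so [a] is inserted word-finally. /xaugedehebagediat/ → xaugedehebagediata.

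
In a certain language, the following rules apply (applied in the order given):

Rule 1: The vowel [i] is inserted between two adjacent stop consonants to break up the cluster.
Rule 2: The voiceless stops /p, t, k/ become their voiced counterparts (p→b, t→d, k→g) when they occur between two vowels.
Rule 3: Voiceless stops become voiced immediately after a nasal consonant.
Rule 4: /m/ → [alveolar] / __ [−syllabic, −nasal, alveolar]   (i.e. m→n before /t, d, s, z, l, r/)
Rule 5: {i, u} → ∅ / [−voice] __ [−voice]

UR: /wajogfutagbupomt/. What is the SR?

wajogfudagibubond

Rule 1 (stop-cluster i-epenthesis): /g/ and /b/ form a stop–stop cluster, so [i] is inserted between them. /wajogfutagbupomt/ → wajogfutagibupomt.
Rule 2 (intervocalic voicing): /t/ is a voiceless stop between vowels /u/ and /a/, so it voices to [d]. /p/ is a voiceless stop between vowels /u/ and /o/, so it voices to [b]. /wajogfutagibupomt/ → wajogfudagibubomt.
Rule 3 (post-nasal voicing): /t/ is a voiceless stop immediately after the nasal /m/, so it voices to [d]. /wajogfudagibubomt/ → wajogfudagibubomd.
Rule 4 (nasal place assimilation): /m/ precedes the alveolar consonant /d/, so it assimilates in place to [n]. /wajogfudagibubomd/ → wajogfudagibubond.
Rule 5 (high vowel syncope): no segment meets the environment; /wajogfudagibubond/ is unchanged.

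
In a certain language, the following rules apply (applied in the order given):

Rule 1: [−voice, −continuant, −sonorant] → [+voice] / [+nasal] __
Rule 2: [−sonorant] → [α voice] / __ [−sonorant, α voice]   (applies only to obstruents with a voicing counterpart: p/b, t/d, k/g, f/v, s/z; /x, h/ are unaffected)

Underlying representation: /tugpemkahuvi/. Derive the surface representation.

tukpemgahuvi

Rule 1 (post-nasal voicing): /k/ is a voiceless stop immediately after the nasal /m/, so it voices to [g]. /tugpemkahuvi/ → tugpemgahuvi.
Rule 2 (regressive voicing assimilation): /g/ precedes the voiceless obstruent /p/, so it devoices to [k] by assimilation. /tugpemgahuvi/ → tukpemgahuvi.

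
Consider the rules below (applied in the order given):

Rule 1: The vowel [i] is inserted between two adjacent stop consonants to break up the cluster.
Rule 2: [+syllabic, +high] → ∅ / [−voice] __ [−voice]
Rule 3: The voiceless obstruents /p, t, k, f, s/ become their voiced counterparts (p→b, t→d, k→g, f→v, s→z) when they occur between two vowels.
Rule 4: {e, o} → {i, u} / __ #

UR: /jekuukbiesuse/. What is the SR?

Rule 1 (stop-cluster i-epenthesis): /k/ and /b/ form a stop–stop cluster, so [i] is inserted between them. /jekuukbiesuse/ → jekuukibiesuse.
Rule 2 (high vowel syncope): /u/ is a high vowel flanked by voiceless consonants /s/ and /s/, so it deletes. /jekuukibiesuse/ → jekuukibiesse.
Rule 3 (intervocalic voicing): /k/ is a voiceless obstruent between vowels /e/ and /u/, so it voices to [g]. /k/ is a voiceless obstruent between vowels /u/ and /i/, so it voices to [g]. /jekuukibiesse/ → jeguugibiesse.
Rule 4 (final vowel raising): /e/ is a mid vowel in word-final position, so it raises to [i]. /jeguugibiesse/ → jeguugibiessi.

jeguugibiessi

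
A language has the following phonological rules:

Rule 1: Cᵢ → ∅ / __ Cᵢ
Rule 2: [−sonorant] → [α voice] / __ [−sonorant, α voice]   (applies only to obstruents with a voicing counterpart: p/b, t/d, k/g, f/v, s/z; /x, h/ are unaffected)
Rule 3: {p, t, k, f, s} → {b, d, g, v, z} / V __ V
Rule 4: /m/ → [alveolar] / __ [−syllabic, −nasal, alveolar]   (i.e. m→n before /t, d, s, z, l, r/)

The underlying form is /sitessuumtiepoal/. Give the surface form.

sidezuuntieboal

Rule 1 (degemination): /ss/ is a geminate; the first /s/ deletes. /sitessuumtiepoal/ → sitesuumtiepoal.
Rule 2 (regressive voicing assimilation): no segment meets the environment; /sitesuumtiepoal/ is unchanged.
Rule 3 (intervocalic voicing): /t/ is a voiceless obstruent between vowels /i/ and /e/, so it voices to [d]. /s/ is a voiceless obstruent between vowels /e/ and /u/, so it voices to [z]. /p/ is a voiceless obstruent between vowels /e/ and /o/, so it voices to [b]. /sitesuumtiepoal/ → sidezuumtieboal.
Rule 4 (nasal place assimilation): /m/ precedes the alveolar consonant /t/, so it assimilates in place to [n]. /sidezuumtieboal/ → sidezuuntieboal.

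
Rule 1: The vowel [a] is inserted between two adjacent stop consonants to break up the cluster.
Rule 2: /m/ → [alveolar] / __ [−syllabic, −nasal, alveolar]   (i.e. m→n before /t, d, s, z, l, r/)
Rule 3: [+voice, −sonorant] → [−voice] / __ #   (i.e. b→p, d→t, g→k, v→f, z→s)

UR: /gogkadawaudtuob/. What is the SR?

Rule 1 (stop-cluster a-epenthesis): /g/ and /k/ form a stop–stop cluster, so [a] is inserted between them. /d/ and /t/ form a stop–stop cluster, so [a] is inserted between them. /gogkadawaudtuob/ → gogakadawaudatuob.
Rule 2 (nasal place assimilation): no segment meets the environment; /gogakadawaudatuob/ is unchanged.
Rule 3 (final devoicing): /b/ is a voiced obstruent in word-final position, so it devoices to [p]. /gogakadawaudatuob/ → gogakadawaudatuop.

gogakadawaudatuop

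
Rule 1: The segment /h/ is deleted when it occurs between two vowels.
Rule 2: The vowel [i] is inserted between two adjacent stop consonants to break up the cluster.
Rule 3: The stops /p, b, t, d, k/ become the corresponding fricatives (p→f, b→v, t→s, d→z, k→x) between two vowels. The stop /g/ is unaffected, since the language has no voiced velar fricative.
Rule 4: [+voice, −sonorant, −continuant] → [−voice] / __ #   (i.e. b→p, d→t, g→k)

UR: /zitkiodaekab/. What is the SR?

Rule 1 (intervocalic h-deletion): no segment meets the environment; /zitkiodaekab/ is unchanged.
Rule 2 (stop-cluster i-epenthesis): /t/ and /k/ form a stop–stop cluster, so [i] is inserted between them. /zitkiodaekab/ → zitikiodaekab.
Rule 3 (intervocalic spirantization): /t/ is a stop between vowels /i/ and /i/, so it spirantizes to the fricative [s]. /k/ is a stop between vowels /i/ and /i/, so it spirantizes to the fricative [x]. /d/ is a stop between vowels /o/ and /a/, so it spirantizes to the fricative [z]. /k/ is a stop between vowels /e/ and /a/, so it spirantizes to the fricative [x]. /zitikiodaekab/ → zisixiozaexab.
Rule 4 (final devoicing): /b/ is a voiced stop in word-final position, so it devoices to [p]. /zisixiozaexab/ → zisixiozaexap.

zisixiozaexap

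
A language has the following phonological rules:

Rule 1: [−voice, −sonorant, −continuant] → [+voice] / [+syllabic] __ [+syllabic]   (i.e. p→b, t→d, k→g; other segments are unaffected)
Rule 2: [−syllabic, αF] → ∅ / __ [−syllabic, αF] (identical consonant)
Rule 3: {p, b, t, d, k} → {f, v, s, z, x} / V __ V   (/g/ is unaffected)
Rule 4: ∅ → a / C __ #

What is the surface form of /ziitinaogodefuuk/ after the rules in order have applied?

Rule 1 (intervocalic voicing): /t/ is a voiceless stop between vowels /i/ and /i/, so it voices to [d]. /ziitinaogodefuuk/ → ziidinaogodefuuk.
Rule 2 (degemination): no segment meets the environment; /ziidinaogodefuuk/ is unchanged.
Rule 3 (intervocalic spirantization): /d/ is a stop between vowels /i/ and /i/, so it spirantizes to the fricative [z]. /d/ is a stop between vowels /o/ and /e/, so it spirantizes to the fricative [z]. /ziidinaogodefuuk/ → ziizinaogozefuuk.
Rule 4 (final a-epenthesis): the form ends in the consonant /k/, so [a] is inserted word-finally. /ziizinaogozefuuk/ → ziizinaogozefuuka.

ziizinaogozefuuka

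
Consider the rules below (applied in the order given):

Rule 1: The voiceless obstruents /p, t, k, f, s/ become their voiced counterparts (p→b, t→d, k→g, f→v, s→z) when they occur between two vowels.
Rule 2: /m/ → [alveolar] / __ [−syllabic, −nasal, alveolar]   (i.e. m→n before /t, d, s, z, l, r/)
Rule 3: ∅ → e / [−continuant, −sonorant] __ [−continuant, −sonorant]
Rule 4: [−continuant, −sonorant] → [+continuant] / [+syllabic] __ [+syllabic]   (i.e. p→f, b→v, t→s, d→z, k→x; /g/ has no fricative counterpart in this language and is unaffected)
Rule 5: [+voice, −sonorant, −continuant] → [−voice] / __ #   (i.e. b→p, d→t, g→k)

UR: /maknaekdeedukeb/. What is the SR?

maknaexezeezugep

Rule 1 (intervocalic voicing): /k/ is a voiceless obstruent between vowels /u/ and /e/, so it voices to [g]. /maknaekdeedukeb/ → maknaekdeedugeb.
Rule 2 (nasal place assimilation): no segment meets the environment; /maknaekdeedugeb/ is unchanged.
Rule 3 (stop-cluster e-epenthesis): /k/ and /d/ form a stop–stop cluster, so [e] is inserted between them. /maknaekdeedugeb/ → maknaekedeedugeb.
Rule 4 (intervocalic spirantization): /k/ is a stop between vowels /e/ and /e/, so it spirantizes to the fricative [x]. /d/ is a stop between vowels /e/ and /e/, so it spirantizes to the fricative [z]. /d/ is a stop between vowels /e/ and /u/, so it spirantizes to the fricative [z]. /maknaekedeedugeb/ → maknaexezeezugeb.
Rule 5 (final devoicing): /b/ is a voiced stop in word-final position, so it devoices to [p]. /maknaexezeezugeb/ → maknaexezeezugep.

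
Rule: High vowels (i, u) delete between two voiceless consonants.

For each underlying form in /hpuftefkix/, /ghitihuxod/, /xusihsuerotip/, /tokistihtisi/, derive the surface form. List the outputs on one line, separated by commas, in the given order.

hpftefkx, ghthxod, xshsuerotp, toksthtsi

/hpuftefkix/: /u/ is a high vowel flanked by voiceless consonants /p/ and /f/, so it deletes. /i/ is a high vowel flanked by voiceless consonants /k/ and /x/, so it deletes. → [hpftefkx].
/ghitihuxod/: /i/ is a high vowel flanked by voiceless consonants /h/ and /t/, so it deletes. /i/ is a high vowel flanked by voiceless consonants /t/ and /h/, so it deletes. /u/ is a high vowel flanked by voiceless consonants /h/ and /x/, so it deletes. → [ghthxod].
/xusihsuerotip/: /u/ is a high vowel flanked by voiceless consonants /x/ and /s/, so it deletes. /i/ is a high vowel flanked by voiceless consonants /s/ and /h/, so it deletes. /i/ is a high vowel flanked by voiceless consonants /t/ and /p/, so it deletes. → [xshsuerotp].
/tokistihtisi/: /i/ is a high vowel flanked by voiceless consonants /k/ and /s/, so it deletes. /i/ is a high vowel flanked by voiceless consonants /t/ and /h/, so it deletes. /i/ is a high vowel flanked by voiceless consonants /t/ and /s/, so it deletes. → [toksthtsi].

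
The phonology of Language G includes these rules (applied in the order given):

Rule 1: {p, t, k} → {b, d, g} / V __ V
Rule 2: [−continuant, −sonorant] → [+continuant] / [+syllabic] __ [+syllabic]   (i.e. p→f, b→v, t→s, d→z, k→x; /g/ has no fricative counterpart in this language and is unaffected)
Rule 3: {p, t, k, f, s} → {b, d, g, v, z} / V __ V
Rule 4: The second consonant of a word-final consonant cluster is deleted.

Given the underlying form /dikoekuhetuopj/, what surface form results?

digoeguhezuop

Rule 1 (intervocalic voicing): /k/ is a voiceless stop between vowels /i/ and /o/, so it voices to [g]. /k/ is a voiceless stop between vowels /e/ and /u/, so it voices to [g]. /t/ is a voiceless stop between vowels /e/ and /u/, so it voices to [d]. /dikoekuhetuopj/ → digoeguheduopj.
Rule 2 (intervocalic spirantization): /d/ is a stop between vowels /e/ and /u/, so it spirantizes to the fricative [z]. /digoeguheduopj/ → digoeguhezuopj.
Rule 3 (intervocalic voicing): no segment meets the environment; /digoeguhezuopj/ is unchanged.
Rule 4 (final cluster simplification): /j/ is the second consonant of a word-final cluster /pj/, so it deletes. /digoeguhezuopj/ → digoeguhezuop.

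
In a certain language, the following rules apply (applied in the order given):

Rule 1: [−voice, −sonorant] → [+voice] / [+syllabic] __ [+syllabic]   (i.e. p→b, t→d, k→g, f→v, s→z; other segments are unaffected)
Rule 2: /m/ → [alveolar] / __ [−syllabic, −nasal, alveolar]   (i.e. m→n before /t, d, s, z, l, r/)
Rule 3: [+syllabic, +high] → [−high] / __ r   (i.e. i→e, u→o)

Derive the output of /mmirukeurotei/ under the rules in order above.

mmerugeorodei

Rule 1 (intervocalic voicing): /k/ is a voiceless obstruent between vowels /u/ and /e/, so it voices to [g]. /t/ is a voiceless obstruent between vowels /o/ and /e/, so it voices to [d]. /mmirukeurotei/ → mmirugeurodei.
Rule 2 (nasal place assimilation): no segment meets the environment; /mmirugeurodei/ is unchanged.
Rule 3 (pre-rhotic lowering): /i/ is a high vowel immediately before /r/, so it lowers to [e]. /u/ is a high vowel immediately before /r/, so it lowers to [o]. /mmirugeurodei/ → mmerugeorodei.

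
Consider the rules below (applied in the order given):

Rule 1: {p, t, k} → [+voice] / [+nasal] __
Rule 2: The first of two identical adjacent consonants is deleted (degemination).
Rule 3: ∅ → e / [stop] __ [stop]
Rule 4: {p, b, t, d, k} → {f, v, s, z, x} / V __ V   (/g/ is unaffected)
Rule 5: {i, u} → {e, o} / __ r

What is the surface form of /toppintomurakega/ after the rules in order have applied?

tofindomoraxega

Rule 1 (post-nasal voicing): /t/ is a voiceless stop immediately after the nasal /n/, so it voices to [d]. /toppintomurakega/ → toppindomurakega.
Rule 2 (degemination): /pp/ is a geminate; the first /p/ deletes. /toppindomurakega/ → topindomurakega.
Rule 3 (stop-cluster e-epenthesis): no segment meets the environment; /topindomurakega/ is unchanged.
Rule 4 (intervocalic spirantization): /p/ is a stop between vowels /o/ and /i/, so it spirantizes to the fricative [f]. /k/ is a stop between vowels /a/ and /e/, so it spirantizes to the fricative [x]. /topindomurakega/ → tofindomuraxega.
Rule 5 (pre-rhotic lowering): /u/ is a high vowel immediately before /r/, so it lowers to [o]. /tofindomuraxega/ → tofindomoraxega.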